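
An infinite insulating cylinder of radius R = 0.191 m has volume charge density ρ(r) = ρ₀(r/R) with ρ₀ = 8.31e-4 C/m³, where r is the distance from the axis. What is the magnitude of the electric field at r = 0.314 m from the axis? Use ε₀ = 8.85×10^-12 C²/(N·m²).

E = 3.64×10^6 V/m

Coaxial Gaussian cylinder, radius r = 0.314 m, length L (r > R, full charge per length enclosed).
λ_enc = 2π ∫₀^R ρ₀(r'/R)^1 r' dr' = 2πρ₀R²/3 = 6.349×10^-5 C/m.
Applying ∮E·dA = Q_enc/ε₀ with the end caps contributing no flux:
E = |λ_enc|/(2πε₀r) = (6.349×10^-5)/(2π·8.85×10^-12·0.314) = 3.64×10^6 N/C.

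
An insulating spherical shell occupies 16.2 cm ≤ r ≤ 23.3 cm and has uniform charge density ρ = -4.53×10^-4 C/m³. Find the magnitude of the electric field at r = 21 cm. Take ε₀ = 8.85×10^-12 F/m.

E ≈ 1.94e6 V/m

Use a concentric Gaussian sphere at r = 21 cm (within the shell material, 16.2 cm < r < 23.3 cm).
Enclosed charge is the volume from a to r: Q_enc = (4π/3)ρ(r³ − a³) = -9.506×10^-6 C.
Since E is radial and uniform over the Gaussian sphere, Φ = E·4πr² = Q_enc/ε₀.
E = |Q_enc|/(4πε₀r²) = (9.506×10^-6)/(4π·8.85×10^-12·(0.21)²) = 1.94×10^6 N/C.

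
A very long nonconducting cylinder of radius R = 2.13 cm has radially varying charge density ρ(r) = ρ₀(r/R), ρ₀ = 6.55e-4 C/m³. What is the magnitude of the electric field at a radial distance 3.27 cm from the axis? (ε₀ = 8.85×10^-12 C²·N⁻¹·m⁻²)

|E| = 3.42e5 V/m

By cylindrical symmetry E is radial; use a coaxial Gaussian cylinder of radius 3.27 cm and length L (r > R, full charge per length enclosed).
λ_enc = 2π ∫₀^R ρ₀(r'/R)^1 r' dr' = 2πρ₀R²/3 = 6.224×10^-7 C/m.
Applying ∮E·dA = Q_enc/ε₀ with the end caps contributing no flux:
E = |λ_enc|/(2πε₀r) = (6.224×10^-7)/(2π·8.85×10^-12·0.0327) = 3.42×10^5 N/C.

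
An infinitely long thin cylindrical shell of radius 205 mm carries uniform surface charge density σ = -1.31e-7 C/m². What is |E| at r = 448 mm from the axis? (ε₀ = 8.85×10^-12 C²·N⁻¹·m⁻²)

|E| = 6.77×10^3 N/C

Choose a coaxial cylinder of radius r = 448 mm (arbitrary length L) as the Gaussian surface (r > 205 mm).
The whole shell is enclosed: λ_enc = σ·2πR = (-1.31×10^-7)·2π·(0.205) = -1.687×10^-7 C/m.
Gauss's law: E·2πrL = λ_enc L/ε₀.
E = |λ_enc|/(2πε₀r) = (1.687×10^-7)/(2π·8.85×10^-12·0.448) = 6.77×10^3 N/C.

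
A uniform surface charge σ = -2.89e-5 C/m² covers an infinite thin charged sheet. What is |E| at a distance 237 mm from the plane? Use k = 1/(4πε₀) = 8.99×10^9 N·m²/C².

E = 1.63×10^6 N/C

By planar symmetry E is perpendicular to the sheet and uniform; use a Gaussian pillbox with flat faces of area A on each side of the sheet.
Flux Φ = 2EA and Q_enc = σA, so 2EA = σA/ε₀ ⇒ E = |σ|/(2ε₀), independent of distance.
E = 2πk|σ| = 2π(8.99×10^9)(2.89e-5) = 1.63e6 N/C.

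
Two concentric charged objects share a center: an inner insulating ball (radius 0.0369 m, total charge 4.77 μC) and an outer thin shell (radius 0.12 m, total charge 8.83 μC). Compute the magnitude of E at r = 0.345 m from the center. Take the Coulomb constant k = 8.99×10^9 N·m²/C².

Symmetry ⇒ E = E(r) r̂. Gaussian sphere of radius r = 0.345 m (r > 0.12 m, enclosing both).
Q_enc = (4.77 μC) + (8.83 μC) = 1.36e-5 C.
Applying ∮E·dA = Q_enc/ε₀ with Φ = E(4πr²):
E = k|Q_enc|/r² = (8.99×10^9)(1.36e-5)/(0.345)² = 1.03×10^6 N/C.

E ≈ 1.03e6 N/C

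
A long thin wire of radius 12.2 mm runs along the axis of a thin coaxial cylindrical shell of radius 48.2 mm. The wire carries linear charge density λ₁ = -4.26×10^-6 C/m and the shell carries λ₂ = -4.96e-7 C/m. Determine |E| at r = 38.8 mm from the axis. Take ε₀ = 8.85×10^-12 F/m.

Take a coaxial cylindrical Gaussian surface of radius r = 38.8 mm and length L (between the conductors, 12.2 mm < r < 48.2 mm).
Only the inner wire is enclosed; the outer shell contributes nothing inside itself. λ_enc = λ₁ = -4.26×10^-6 C/m.
Gauss's law: E·2πrL = λ_enc L/ε₀.
E = |λ_enc|/(2πε₀r) = (4.26×10^-6)/(2π·8.85×10^-12·0.0388) = 1.97e6 N/C.

E ≈ 1.97×10^6 N/C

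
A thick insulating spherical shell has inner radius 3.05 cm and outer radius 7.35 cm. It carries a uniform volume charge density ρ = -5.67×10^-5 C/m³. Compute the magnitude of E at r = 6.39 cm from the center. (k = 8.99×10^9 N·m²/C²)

Symmetry ⇒ E = E(r) r̂. Gaussian sphere of radius r = 6.39 cm (within the shell material, 3.05 cm < r < 7.35 cm).
Only the shell between 3.05 cm and r is enclosed: Q_enc = ρ·(4π/3)(r³ − a³) = (-5.67×10^-5)·(4π/3)·((0.0639)³ − (0.0305)³) = -5.523e-8 C.
Applying ∮E·dA = Q_enc/ε₀ with Φ = E(4πr²):
E = k|Q_enc|/r² = (8.99×10^9)(5.523e-8)/(0.0639)² = 1.22×10^5 N/C.

|E| ≈ 1.22e5 N/C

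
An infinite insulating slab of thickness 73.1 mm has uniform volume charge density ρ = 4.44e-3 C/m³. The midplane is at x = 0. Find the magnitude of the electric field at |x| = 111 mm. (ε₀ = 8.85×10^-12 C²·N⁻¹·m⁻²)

E ≈ 1.83×10^7 N/C

The point |x| = 111 mm lies outside the slab (half-thickness 0.03655 m). A symmetric pillbox spanning the full slab encloses Q_enc = ρ·d·A.
Flux = 2EA ⇒ E = |ρ|d/(2ε₀), independent of distance outside.
E = (4.44×10^-3)(0.0731)/(2·8.85×10^-12) = 1.83e7 N/C.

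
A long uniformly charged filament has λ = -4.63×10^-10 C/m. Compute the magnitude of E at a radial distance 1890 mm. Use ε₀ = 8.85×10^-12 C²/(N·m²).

Choose a coaxial cylinder of radius r = 1890 mm (arbitrary length L) as the Gaussian surface.
Q_enc = λL, so λ_enc = -4.63e-10 C/m.
Since E is radial and uniform over the curved surface, Φ = E·2πrL = Q_enc/ε₀ = λ_enc L/ε₀.
E = |λ_enc|/(2πε₀r) = (4.63×10^-10)/(2π·8.85×10^-12·1.89) = 4.41 N/C.

4.41 N/C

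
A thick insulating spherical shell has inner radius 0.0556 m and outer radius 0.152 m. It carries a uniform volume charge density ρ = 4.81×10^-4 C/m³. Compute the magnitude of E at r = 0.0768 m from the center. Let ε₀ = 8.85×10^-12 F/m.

Take a concentric spherical Gaussian surface of radius r = 0.0768 m (within the shell material, 0.0556 m < r < 0.152 m).
Only the shell between 0.0556 m and r is enclosed: Q_enc = ρ·(4π/3)(r³ − a³) = (4.81×10^-4)·(4π/3)·((0.0768)³ − (0.0556)³) = 5.664×10^-7 C.
Applying ∮E·dA = Q_enc/ε₀ with Φ = E(4πr²):
E = |Q_enc|/(4πε₀r²) = (5.664×10^-7)/(4π·8.85×10^-12·(0.0768)²) = 8.63×10^5 N/C.

|E| = 8.63×10^5 N/C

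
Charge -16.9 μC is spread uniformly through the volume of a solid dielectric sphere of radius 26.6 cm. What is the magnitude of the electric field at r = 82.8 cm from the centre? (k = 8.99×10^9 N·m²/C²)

Take a concentric spherical Gaussian surface of radius r = 82.8 cm (r > R, so the entire charge is enclosed).
Q_enc = -16.9 μC = -1.69×10^-5 C.
Since E is radial and uniform over the Gaussian sphere, Φ = E·4πr² = Q_enc/ε₀.
E = k|Q_enc|/r² = (8.99×10^9)(1.69×10^-5)/(0.828)² = 2.22×10^5 N/C.

E ≈ 2.22e5 N/C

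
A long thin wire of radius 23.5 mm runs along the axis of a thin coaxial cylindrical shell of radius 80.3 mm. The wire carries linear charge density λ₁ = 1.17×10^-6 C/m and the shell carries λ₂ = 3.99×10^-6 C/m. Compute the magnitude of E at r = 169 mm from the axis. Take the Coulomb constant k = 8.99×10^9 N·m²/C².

By cylindrical symmetry E is radial; use a coaxial Gaussian cylinder of radius 169 mm and length L (r > 80.3 mm, enclosing both).
λ_enc = λ₁ + λ₂ = (1.17×10^-6) + (3.99×10^-6) = 5.16×10^-6 C/m.
Gauss's law: E·2πrL = λ_enc L/ε₀.
E = 2k|λ_enc|/r = 2(8.99×10^9)(5.16×10^-6)/(0.169) = 5.49×10^5 N/C.

5.49×10^5 V/m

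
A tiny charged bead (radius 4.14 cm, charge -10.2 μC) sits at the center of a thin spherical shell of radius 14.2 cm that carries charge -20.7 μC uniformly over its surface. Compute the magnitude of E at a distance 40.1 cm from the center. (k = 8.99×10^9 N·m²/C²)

Symmetry ⇒ E = E(r) r̂. Gaussian sphere of radius r = 40.1 cm (r > 14.2 cm, enclosing both).
Q_enc = (-10.2 μC) + (-20.7 μC) = -3.09e-5 C.
Applying ∮E·dA = Q_enc/ε₀ with Φ = E(4πr²):
E = k|Q_enc|/r² = (8.99×10^9)(3.09×10^-5)/(0.401)² = 1.73×10^6 N/C.

|E| = 1.73e6 N/C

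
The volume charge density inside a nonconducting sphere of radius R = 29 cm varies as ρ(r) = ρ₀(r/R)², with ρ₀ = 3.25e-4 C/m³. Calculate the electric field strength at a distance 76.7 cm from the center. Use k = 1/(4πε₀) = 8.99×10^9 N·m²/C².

E ≈ 3.04×10^5 N/C

Take a concentric spherical Gaussian surface of radius r = 76.7 cm (r > R, all charge enclosed).
Q_enc = 4π ∫₀^R ρ₀(r'/R)^2 r'² dr' = 4πρ₀R³/5 = 1.992×10^-5 C.
Gauss's law: E·4πr² = Q_enc/ε₀.
E = k|Q_enc|/r² = (8.99×10^9)(1.992e-5)/(0.767)² = 3.04e5 N/C.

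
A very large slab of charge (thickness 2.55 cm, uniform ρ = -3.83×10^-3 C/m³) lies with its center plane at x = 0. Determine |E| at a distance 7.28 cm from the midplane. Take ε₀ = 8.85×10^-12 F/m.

E ≈ 5.52×10^6 V/m

The point |x| = 7.28 cm lies outside the slab (half-thickness 0.01275 m). A symmetric pillbox spanning the full slab encloses Q_enc = ρ·d·A.
Flux = 2EA ⇒ E = |ρ|d/(2ε₀), independent of distance outside.
E = (3.83e-3)(0.0255)/(2·8.85×10^-12) = 5.52×10^6 N/C.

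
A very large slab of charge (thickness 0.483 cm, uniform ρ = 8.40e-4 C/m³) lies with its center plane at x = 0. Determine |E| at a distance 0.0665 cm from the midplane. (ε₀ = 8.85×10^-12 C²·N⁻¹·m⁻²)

|E| = 6.31×10^4 N/C

By symmetry E is perpendicular to the slab. A Gaussian pillbox from −0.0665 cm to +0.0665 cm (face area A) lies entirely within the slab.
Q_enc = ρ·(2x)·A and flux = 2EA, so 2EA = 2ρxA/ε₀ ⇒ E = |ρ|x/ε₀.
E = (8.40×10^-4)(0.000665)/(8.85×10^-12) = 6.31e4 N/C.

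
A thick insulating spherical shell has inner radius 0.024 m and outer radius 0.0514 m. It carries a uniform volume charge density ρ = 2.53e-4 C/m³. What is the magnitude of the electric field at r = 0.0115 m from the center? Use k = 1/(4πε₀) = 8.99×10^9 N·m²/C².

Use a concentric Gaussian sphere at r = 0.0115 m (r < 0.024 m, inside the empty cavity).
Q_enc = 0 (all charge lies at larger r); Gauss's law gives E = 0.

E = 0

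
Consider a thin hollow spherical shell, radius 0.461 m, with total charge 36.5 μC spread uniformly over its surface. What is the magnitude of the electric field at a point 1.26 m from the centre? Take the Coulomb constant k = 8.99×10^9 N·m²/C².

2.07×10^5 V/m

Use a concentric Gaussian sphere at r = 1.26 m (r > 0.461 m).
The entire shell is enclosed: Q_enc = 3.65×10^-5 C.
By Gauss's law, ∮E·dA = E·4πr² = Q_enc/ε₀.
E = k|Q_enc|/r² = (8.99×10^9)(3.65e-5)/(1.26)² = 2.07×10^5 N/C.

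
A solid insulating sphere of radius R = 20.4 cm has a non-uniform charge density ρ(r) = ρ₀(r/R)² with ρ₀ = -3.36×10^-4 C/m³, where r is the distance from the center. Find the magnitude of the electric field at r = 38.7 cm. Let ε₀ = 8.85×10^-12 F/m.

4.30×10^5 V/m

Use a concentric Gaussian sphere at r = 38.7 cm (r > R, all charge enclosed).
Q_enc = 4π ∫₀^R ρ₀(r'/R)^2 r'² dr' = 4πρ₀R³/5 = -7.169×10^-6 C.
Gauss's law: E·4πr² = Q_enc/ε₀.
E = |Q_enc|/(4πε₀r²) = (7.169×10^-6)/(4π·8.85×10^-12·(0.387)²) = 4.30e5 N/C.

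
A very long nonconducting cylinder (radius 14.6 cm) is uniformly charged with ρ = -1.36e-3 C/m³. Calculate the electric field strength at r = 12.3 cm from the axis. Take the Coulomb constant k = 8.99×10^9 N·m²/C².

Take a coaxial cylindrical Gaussian surface of radius r = 12.3 cm and length L (r < R).
Enclosed charge per unit length: λ_enc = ρ·πr² = (-1.36e-3)π(0.123)² = -6.464e-5 C/m.
Applying ∮E·dA = Q_enc/ε₀ with the end caps contributing no flux:
E = 2k|λ_enc|/r = 2(8.99×10^9)(6.464e-5)/(0.123) = 9.45e6 N/C.

E ≈ 9.45×10^6 N/C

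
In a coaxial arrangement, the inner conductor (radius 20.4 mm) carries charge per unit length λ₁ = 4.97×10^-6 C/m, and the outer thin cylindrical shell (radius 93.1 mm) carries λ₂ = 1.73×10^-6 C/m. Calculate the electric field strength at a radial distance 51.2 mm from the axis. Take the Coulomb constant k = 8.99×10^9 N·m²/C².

Choose a coaxial cylinder of radius r = 51.2 mm (arbitrary length L) as the Gaussian surface (between the conductors, 20.4 mm < r < 93.1 mm).
Only the inner wire is enclosed; the outer shell contributes nothing inside itself. λ_enc = λ₁ = 4.97e-6 C/m.
Gauss's law: E·2πrL = λ_enc L/ε₀.
E = 2k|λ_enc|/r = 2(8.99×10^9)(4.97×10^-6)/(0.0512) = 1.75×10^6 N/C.

E = 1.75e6 N/C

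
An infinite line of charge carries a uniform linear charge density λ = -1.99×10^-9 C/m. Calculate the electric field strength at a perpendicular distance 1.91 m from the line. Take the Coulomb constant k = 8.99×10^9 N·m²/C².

Coaxial Gaussian cylinder, radius r = 1.91 m, length L.
Q_enc = λL, so λ_enc = -1.99×10^-9 C/m.
Since E is radial and uniform over the curved surface, Φ = E·2πrL = Q_enc/ε₀ = λ_enc L/ε₀.
E = 2k|λ_enc|/r = 2(8.99×10^9)(1.99×10^-9)/(1.91) = 18.7 N/C.

|E| ≈ 18.7 N/C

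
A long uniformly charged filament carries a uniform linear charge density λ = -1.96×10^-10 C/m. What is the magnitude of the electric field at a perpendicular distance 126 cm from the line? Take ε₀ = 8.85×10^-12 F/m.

By cylindrical symmetry E is radial; use a coaxial Gaussian cylinder of radius 126 cm and length L.
Q_enc = λL, so λ_enc = -1.96×10^-10 C/m.
Applying ∮E·dA = Q_enc/ε₀ with the end caps contributing no flux:
E = |λ_enc|/(2πε₀r) = (1.96e-10)/(2π·8.85×10^-12·1.26) = 2.8 N/C.

|E| = 2.8 N/C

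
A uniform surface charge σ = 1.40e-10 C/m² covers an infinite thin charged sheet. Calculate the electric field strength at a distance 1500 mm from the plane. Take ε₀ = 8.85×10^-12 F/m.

The symmetry is planar: E is normal to the sheet and the same magnitude on both sides. Take a pillbox straddling the sheet with end-cap area A.
Only the two end caps contribute flux: Φ = 2EA. With Q_enc = σA, Gauss's law gives E = |σ|/(2ε₀).
E = |σ|/(2ε₀) = (1.40×10^-10)/(2·8.85×10^-12) = 7.91 N/C.

E ≈ 7.91 N/C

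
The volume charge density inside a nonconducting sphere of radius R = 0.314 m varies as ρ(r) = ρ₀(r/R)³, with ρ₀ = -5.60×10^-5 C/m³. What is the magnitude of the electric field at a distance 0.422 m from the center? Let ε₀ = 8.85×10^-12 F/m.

|E| ≈ 1.83e5 N/C

Symmetry ⇒ E = E(r) r̂. Gaussian sphere of radius r = 0.422 m (r > R, all charge enclosed).
Q_enc = 4π ∫₀^R ρ₀(r'/R)^3 r'² dr' = 4πρ₀R³/6 = -3.631×10^-6 C.
By Gauss's law, ∮E·dA = E·4πr² = Q_enc/ε₀.
E = |Q_enc|/(4πε₀r²) = (3.631×10^-6)/(4π·8.85×10^-12·(0.422)²) = 1.83×10^5 N/C.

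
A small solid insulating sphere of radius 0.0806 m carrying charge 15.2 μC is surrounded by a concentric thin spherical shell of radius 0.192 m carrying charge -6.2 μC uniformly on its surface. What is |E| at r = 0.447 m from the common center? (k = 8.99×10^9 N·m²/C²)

Use a concentric Gaussian sphere at r = 0.447 m (r > 0.192 m, enclosing both).
Q_enc = (15.2 μC) + (-6.2 μC) = 9.00e-6 C.
Gauss's law: E·4πr² = Q_enc/ε₀.
E = k|Q_enc|/r² = (8.99×10^9)(9.00×10^-6)/(0.447)² = 4.05×10^5 N/C.

E ≈ 4.05×10^5 N/C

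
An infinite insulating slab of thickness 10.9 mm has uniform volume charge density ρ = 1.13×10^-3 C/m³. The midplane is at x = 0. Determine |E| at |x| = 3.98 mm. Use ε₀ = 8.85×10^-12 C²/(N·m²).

By symmetry E is perpendicular to the slab. A Gaussian pillbox from −3.98 mm to +3.98 mm (face area A) lies entirely within the slab.
Q_enc = ρ·(2x)·A and flux = 2EA, so 2EA = 2ρxA/ε₀ ⇒ E = |ρ|x/ε₀.
E = (1.13e-3)(0.00398)/(8.85×10^-12) = 5.08×10^5 N/C.

E = 5.08e5 N/C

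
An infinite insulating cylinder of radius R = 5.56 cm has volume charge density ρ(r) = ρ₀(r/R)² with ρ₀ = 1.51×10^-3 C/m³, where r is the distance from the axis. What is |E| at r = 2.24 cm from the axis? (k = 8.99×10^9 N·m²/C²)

Take a coaxial cylindrical Gaussian surface of radius r = 2.24 cm and length L (r < R).
Integrating ρ over the cross-section to radius r: λ_enc = (2πρ₀/R²) ∫₀^r r'^3 dr' = 2πρ₀ r^4/(4·R²) = 1.932×10^-7 C/m.
Gauss's law: E·2πrL = λ_enc L/ε₀.
E = 2k|λ_enc|/r = 2(8.99×10^9)(1.932×10^-7)/(0.0224) = 1.55×10^5 N/C.

1.55e5 N/C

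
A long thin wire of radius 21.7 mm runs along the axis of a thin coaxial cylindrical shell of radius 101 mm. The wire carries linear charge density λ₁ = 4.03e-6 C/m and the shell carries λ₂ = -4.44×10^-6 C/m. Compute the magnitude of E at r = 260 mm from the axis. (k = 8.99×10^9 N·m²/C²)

Coaxial Gaussian cylinder, radius r = 260 mm, length L (r > 101 mm, enclosing both).
λ_enc = λ₁ + λ₂ = (4.03×10^-6) + (-4.44×10^-6) = -4.10×10^-7 C/m.
Gauss's law: E·2πrL = λ_enc L/ε₀.
E = 2k|λ_enc|/r = 2(8.99×10^9)(4.10e-7)/(0.26) = 2.84×10^4 N/C.

E = 2.84e4 N/C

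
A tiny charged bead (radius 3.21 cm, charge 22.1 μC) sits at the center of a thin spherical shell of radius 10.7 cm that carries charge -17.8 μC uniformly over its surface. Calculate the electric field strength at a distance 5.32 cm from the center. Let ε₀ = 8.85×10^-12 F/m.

By spherical symmetry E is radial; choose a Gaussian sphere of radius r = 5.32 cm (between the bodies, 3.21 cm < r < 10.7 cm).
Only the inner charge is enclosed; the outer shell contributes nothing inside itself. Q_enc = 22.1 μC = 2.21e-5 C.
By Gauss's law, ∮E·dA = E·4πr² = Q_enc/ε₀.
E = |Q_enc|/(4πε₀r²) = (2.21e-5)/(4π·8.85×10^-12·(0.0532)²) = 7.02e7 N/C.

E ≈ 7.02×10^7 V/m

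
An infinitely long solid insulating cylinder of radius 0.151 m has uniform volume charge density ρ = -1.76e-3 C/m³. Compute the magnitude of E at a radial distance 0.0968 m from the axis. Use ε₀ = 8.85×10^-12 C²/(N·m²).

|E| ≈ 9.63×10^6 N/C

Take a coaxial cylindrical Gaussian surface of radius r = 0.0968 m and length L (r < R).
Enclosed charge per unit length: λ_enc = ρ·πr² = (-1.76×10^-3)π(0.0968)² = -5.181e-5 C/m.
Since E is radial and uniform over the curved surface, Φ = E·2πrL = Q_enc/ε₀ = λ_enc L/ε₀.
E = |λ_enc|/(2πε₀r) = (5.181e-5)/(2π·8.85×10^-12·0.0968) = 9.63×10^6 N/C.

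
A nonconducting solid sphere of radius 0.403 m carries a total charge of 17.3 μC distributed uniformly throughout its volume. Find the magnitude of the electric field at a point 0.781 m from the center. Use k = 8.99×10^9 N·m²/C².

Take a concentric spherical Gaussian surface of radius r = 0.781 m (r > R, so the entire charge is enclosed).
Q_enc = 17.3 μC = 1.73×10^-5 C.
Gauss's law: E·4πr² = Q_enc/ε₀.
E = k|Q_enc|/r² = (8.99×10^9)(1.73×10^-5)/(0.781)² = 2.55e5 N/C.

|E| = 2.55×10^5 N/C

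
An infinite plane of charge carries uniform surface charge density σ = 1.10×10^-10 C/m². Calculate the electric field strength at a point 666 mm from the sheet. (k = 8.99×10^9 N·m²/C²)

Choose a cylindrical pillbox piercing the sheet, end faces (area A) parallel to it.
Only the two end caps contribute flux: Φ = 2EA. With Q_enc = σA, Gauss's law gives E = |σ|/(2ε₀).
E = 2πk|σ| = 2π(8.99×10^9)(1.10×10^-10) = 6.21 N/C.

E = 6.21 N/C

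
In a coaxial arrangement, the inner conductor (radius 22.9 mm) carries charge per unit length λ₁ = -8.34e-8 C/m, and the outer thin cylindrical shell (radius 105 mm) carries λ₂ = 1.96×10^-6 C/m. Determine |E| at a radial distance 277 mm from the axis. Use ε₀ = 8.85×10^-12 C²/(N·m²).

E = 1.22e5 N/C

Take a coaxial cylindrical Gaussian surface of radius r = 277 mm and length L (r > 105 mm, enclosing both).
λ_enc = λ₁ + λ₂ = (-8.34×10^-8) + (1.96×10^-6) = 1.877×10^-6 C/m.
Applying ∮E·dA = Q_enc/ε₀ with the end caps contributing no flux:
E = |λ_enc|/(2πε₀r) = (1.877e-6)/(2π·8.85×10^-12·0.277) = 1.22e5 N/C.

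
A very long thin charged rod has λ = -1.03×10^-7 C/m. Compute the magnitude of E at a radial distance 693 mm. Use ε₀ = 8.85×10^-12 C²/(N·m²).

Choose a coaxial cylinder of radius r = 693 mm (arbitrary length L) as the Gaussian surface.
Q_enc = λL, so λ_enc = -1.03×10^-7 C/m.
Applying ∮E·dA = Q_enc/ε₀ with the end caps contributing no flux:
E = |λ_enc|/(2πε₀r) = (1.03e-7)/(2π·8.85×10^-12·0.693) = 2.67×10^3 N/C.

E = 2.67e3 N/C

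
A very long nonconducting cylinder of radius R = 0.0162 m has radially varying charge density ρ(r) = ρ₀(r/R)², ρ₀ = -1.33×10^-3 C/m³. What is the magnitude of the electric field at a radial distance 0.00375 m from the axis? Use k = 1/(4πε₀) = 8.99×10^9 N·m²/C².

Choose a coaxial cylinder of radius r = 0.00375 m (arbitrary length L) as the Gaussian surface (r < R).
Integrating ρ over the cross-section to radius r: λ_enc = (2πρ₀/R²) ∫₀^r r'^3 dr' = 2πρ₀ r^4/(4·R²) = -1.574e-9 C/m.
By Gauss's law (flux through the curved wall only), E·2πrL = λ_enc L/ε₀.
E = 2k|λ_enc|/r = 2(8.99×10^9)(1.574×10^-9)/(0.00375) = 7.55e3 N/C.

|E| = 7.55e3 V/m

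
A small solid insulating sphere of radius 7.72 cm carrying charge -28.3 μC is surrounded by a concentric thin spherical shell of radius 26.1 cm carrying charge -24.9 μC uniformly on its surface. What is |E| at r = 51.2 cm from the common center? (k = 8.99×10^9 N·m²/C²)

Use a concentric Gaussian sphere at r = 51.2 cm (r > 26.1 cm, enclosing both).
Q_enc = (-28.3 μC) + (-24.9 μC) = -5.32e-5 C.
By Gauss's law, ∮E·dA = E·4πr² = Q_enc/ε₀.
E = k|Q_enc|/r² = (8.99×10^9)(5.32×10^-5)/(0.512)² = 1.82×10^6 N/C.

1.82×10^6 N/C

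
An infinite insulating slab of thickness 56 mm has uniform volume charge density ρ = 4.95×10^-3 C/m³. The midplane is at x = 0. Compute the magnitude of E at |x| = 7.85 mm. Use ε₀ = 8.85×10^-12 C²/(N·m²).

E = 4.39×10^6 N/C

By symmetry E is perpendicular to the slab. A Gaussian pillbox from −7.85 mm to +7.85 mm (face area A) lies entirely within the slab.
Q_enc = ρ·(2x)·A and flux = 2EA, so 2EA = 2ρxA/ε₀ ⇒ E = |ρ|x/ε₀.
E = (4.95×10^-3)(0.00785)/(8.85×10^-12) = 4.39e6 N/C.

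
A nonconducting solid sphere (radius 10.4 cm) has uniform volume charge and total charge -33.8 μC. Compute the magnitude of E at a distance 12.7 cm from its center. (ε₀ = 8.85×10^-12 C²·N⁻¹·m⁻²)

By spherical symmetry E is radial; choose a Gaussian sphere of radius r = 12.7 cm (r > R, so the entire charge is enclosed).
Q_enc = -33.8 μC = -3.38×10^-5 C.
By Gauss's law, ∮E·dA = E·4πr² = Q_enc/ε₀.
E = |Q_enc|/(4πε₀r²) = (3.38e-5)/(4π·8.85×10^-12·(0.127)²) = 1.88×10^7 N/C.

1.88×10^7 N/C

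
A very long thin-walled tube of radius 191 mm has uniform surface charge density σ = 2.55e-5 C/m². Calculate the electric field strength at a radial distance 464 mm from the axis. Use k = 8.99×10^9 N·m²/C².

Take a coaxial cylindrical Gaussian surface of radius r = 464 mm and length L (r > 191 mm).
The whole shell is enclosed: λ_enc = σ·2πR = (2.55×10^-5)·2π·(0.191) = 3.06×10^-5 C/m.
By Gauss's law (flux through the curved wall only), E·2πrL = λ_enc L/ε₀.
E = 2k|λ_enc|/r = 2(8.99×10^9)(3.06×10^-5)/(0.464) = 1.19×10^6 N/C.

|E| ≈ 1.19×10^6 V/m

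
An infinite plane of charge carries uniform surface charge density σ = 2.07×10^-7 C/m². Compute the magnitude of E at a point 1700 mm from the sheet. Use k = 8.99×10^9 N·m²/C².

By planar symmetry E is perpendicular to the sheet and uniform; use a Gaussian pillbox with flat faces of area A on each side of the sheet.
Only the two end caps contribute flux: Φ = 2EA. With Q_enc = σA, Gauss's law gives E = |σ|/(2ε₀).
E = 2πk|σ| = 2π(8.99×10^9)(2.07×10^-7) = 1.17×10^4 N/C.

E = 1.17e4 N/C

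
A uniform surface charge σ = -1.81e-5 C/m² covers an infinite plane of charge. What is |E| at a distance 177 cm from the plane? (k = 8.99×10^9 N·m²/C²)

The symmetry is planar: E is normal to the sheet and the same magnitude on both sides. Take a pillbox straddling the sheet with end-cap area A.
Only the two end caps contribute flux: Φ = 2EA. With Q_enc = σA, Gauss's law gives E = |σ|/(2ε₀).
E = 2πk|σ| = 2π(8.99×10^9)(1.81×10^-5) = 1.02e6 N/C.

1.02e6 V/m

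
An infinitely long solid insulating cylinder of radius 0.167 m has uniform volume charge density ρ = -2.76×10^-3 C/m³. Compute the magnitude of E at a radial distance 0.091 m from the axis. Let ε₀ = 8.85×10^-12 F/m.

E = 1.42e7 V/m

By cylindrical symmetry E is radial; use a coaxial Gaussian cylinder of radius 0.091 m and length L (r < R).
Enclosed charge per unit length: λ_enc = ρ·πr² = (-2.76e-3)π(0.091)² = -7.18×10^-5 C/m.
Since E is radial and uniform over the curved surface, Φ = E·2πrL = Q_enc/ε₀ = λ_enc L/ε₀.
E = |λ_enc|/(2πε₀r) = (7.18×10^-5)/(2π·8.85×10^-12·0.091) = 1.42e7 N/C.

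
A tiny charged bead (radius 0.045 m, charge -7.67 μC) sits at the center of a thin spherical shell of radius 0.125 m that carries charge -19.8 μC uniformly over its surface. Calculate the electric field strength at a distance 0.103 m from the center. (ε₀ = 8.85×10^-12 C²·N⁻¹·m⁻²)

|E| = 6.50×10^6 V/m

Use a concentric Gaussian sphere at r = 0.103 m (between the bodies, 0.045 m < r < 0.125 m).
The shell at 0.125 m lies outside the Gaussian surface, so Q_enc = -7.67 μC = -7.67×10^-6 C.
Applying ∮E·dA = Q_enc/ε₀ with Φ = E(4πr²):
E = |Q_enc|/(4πε₀r²) = (7.67×10^-6)/(4π·8.85×10^-12·(0.103)²) = 6.50e6 N/C.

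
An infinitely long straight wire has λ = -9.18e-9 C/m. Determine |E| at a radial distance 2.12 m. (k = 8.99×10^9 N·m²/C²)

Choose a coaxial cylinder of radius r = 2.12 m (arbitrary length L) as the Gaussian surface.
Q_enc = λL, so λ_enc = -9.18×10^-9 C/m.
Gauss's law: E·2πrL = λ_enc L/ε₀.
E = 2k|λ_enc|/r = 2(8.99×10^9)(9.18e-9)/(2.12) = 77.9 N/C.

E ≈ 77.9 V/m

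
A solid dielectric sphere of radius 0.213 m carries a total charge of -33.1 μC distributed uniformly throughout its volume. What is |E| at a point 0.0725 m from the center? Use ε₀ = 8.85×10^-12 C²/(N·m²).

|E| = 2.23×10^6 V/m

By spherical symmetry E is radial; choose a Gaussian sphere of radius r = 0.0725 m (r < R).
For a uniform sphere the enclosed fraction is (r/R)³, so Q_enc = (-33.1 μC)(0.0725/0.213)³ = -1.305×10^-6 C.
Since E is radial and uniform over the Gaussian sphere, Φ = E·4πr² = Q_enc/ε₀.
E = |Q_enc|/(4πε₀r²) = (1.305×10^-6)/(4π·8.85×10^-12·(0.0725)²) = 2.23e6 N/C.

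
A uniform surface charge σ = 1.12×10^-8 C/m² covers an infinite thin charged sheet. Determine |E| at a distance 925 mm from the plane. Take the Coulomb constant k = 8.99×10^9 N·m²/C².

Choose a cylindrical pillbox piercing the sheet, end faces (area A) parallel to it.
Only the two end caps contribute flux: Φ = 2EA. With Q_enc = σA, Gauss's law gives E = |σ|/(2ε₀).
E = 2πk|σ| = 2π(8.99×10^9)(1.12×10^-8) = 633 N/C.

633 V/m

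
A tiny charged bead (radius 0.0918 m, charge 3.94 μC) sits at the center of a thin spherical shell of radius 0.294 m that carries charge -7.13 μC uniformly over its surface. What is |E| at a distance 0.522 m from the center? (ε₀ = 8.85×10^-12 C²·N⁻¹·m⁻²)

|E| = 1.05×10^5 N/C

Take a concentric spherical Gaussian surface of radius r = 0.522 m (r > 0.294 m, enclosing both).
Q_enc = (3.94 μC) + (-7.13 μC) = -3.19×10^-6 C.
Gauss's law: E·4πr² = Q_enc/ε₀.
E = |Q_enc|/(4πε₀r²) = (3.19×10^-6)/(4π·8.85×10^-12·(0.522)²) = 1.05×10^5 N/C.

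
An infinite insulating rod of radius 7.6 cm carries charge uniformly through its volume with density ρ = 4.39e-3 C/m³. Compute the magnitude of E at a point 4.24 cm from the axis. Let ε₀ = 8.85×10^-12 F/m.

|E| = 1.05×10^7 N/C

Take a coaxial cylindrical Gaussian surface of radius r = 4.24 cm and length L (r < R).
Enclosed charge per unit length: λ_enc = ρ·πr² = (4.39×10^-3)π(0.0424)² = 2.479e-5 C/m.
Since E is radial and uniform over the curved surface, Φ = E·2πrL = Q_enc/ε₀ = λ_enc L/ε₀.
E = |λ_enc|/(2πε₀r) = (2.479×10^-5)/(2π·8.85×10^-12·0.0424) = 1.05×10^7 N/C.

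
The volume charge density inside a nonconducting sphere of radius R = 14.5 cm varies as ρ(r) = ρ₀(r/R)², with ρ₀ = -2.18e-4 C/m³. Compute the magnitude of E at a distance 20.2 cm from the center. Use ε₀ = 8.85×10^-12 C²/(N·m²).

E ≈ 3.68×10^5 V/m

Symmetry ⇒ E = E(r) r̂. Gaussian sphere of radius r = 20.2 cm (r > R, all charge enclosed).
Q_enc = 4π ∫₀^R ρ₀(r'/R)^2 r'² dr' = 4πρ₀R³/5 = -1.67×10^-6 C.
Gauss's law: E·4πr² = Q_enc/ε₀.
E = |Q_enc|/(4πε₀r²) = (1.67×10^-6)/(4π·8.85×10^-12·(0.202)²) = 3.68×10^5 N/C.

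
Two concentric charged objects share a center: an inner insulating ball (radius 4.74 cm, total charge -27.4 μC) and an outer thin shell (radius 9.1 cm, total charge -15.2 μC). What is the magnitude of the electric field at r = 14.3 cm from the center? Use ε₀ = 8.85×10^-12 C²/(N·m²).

Symmetry ⇒ E = E(r) r̂. Gaussian sphere of radius r = 14.3 cm (r > 9.1 cm, enclosing both).
Q_enc = (-27.4 μC) + (-15.2 μC) = -4.26×10^-5 C.
Since E is radial and uniform over the Gaussian sphere, Φ = E·4πr² = Q_enc/ε₀.
E = |Q_enc|/(4πε₀r²) = (4.26×10^-5)/(4π·8.85×10^-12·(0.143)²) = 1.87×10^7 N/C.

|E| ≈ 1.87e7 N/C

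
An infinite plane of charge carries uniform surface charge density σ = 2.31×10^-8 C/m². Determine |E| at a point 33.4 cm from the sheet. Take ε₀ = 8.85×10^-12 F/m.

|E| ≈ 1.31×10^3 N/C

The symmetry is planar: E is normal to the sheet and the same magnitude on both sides. Take a pillbox straddling the sheet with end-cap area A.
Only the two end caps contribute flux: Φ = 2EA. With Q_enc = σA, Gauss's law gives E = |σ|/(2ε₀).
E = |σ|/(2ε₀) = (2.31e-8)/(2·8.85×10^-12) = 1.31×10^3 N/C.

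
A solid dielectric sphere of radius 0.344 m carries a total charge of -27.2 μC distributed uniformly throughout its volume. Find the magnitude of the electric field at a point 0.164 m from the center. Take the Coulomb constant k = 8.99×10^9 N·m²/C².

By spherical symmetry E is radial; choose a Gaussian sphere of radius r = 0.164 m (r < R).
For a uniform sphere the enclosed fraction is (r/R)³, so Q_enc = (-27.2 μC)(0.164/0.344)³ = -2.947×10^-6 C.
By Gauss's law, ∮E·dA = E·4πr² = Q_enc/ε₀.
E = k|Q_enc|/r² = (8.99×10^9)(2.947e-6)/(0.164)² = 9.85×10^5 N/C.

|E| ≈ 9.85×10^5 V/m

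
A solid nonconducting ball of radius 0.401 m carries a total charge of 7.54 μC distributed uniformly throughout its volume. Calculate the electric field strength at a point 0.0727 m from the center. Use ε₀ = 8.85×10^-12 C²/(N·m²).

Use a concentric Gaussian sphere at r = 0.0727 m (r < R).
Only the charge within r is enclosed: Q_enc = Q·(r/R)³ = (7.54 μC)·(0.0727 m/0.401 m)³ = 4.493×10^-8 C.
Gauss's law: E·4πr² = Q_enc/ε₀.
E = |Q_enc|/(4πε₀r²) = (4.493×10^-8)/(4π·8.85×10^-12·(0.0727)²) = 7.64e4 N/C.

E ≈ 7.64×10^4 V/m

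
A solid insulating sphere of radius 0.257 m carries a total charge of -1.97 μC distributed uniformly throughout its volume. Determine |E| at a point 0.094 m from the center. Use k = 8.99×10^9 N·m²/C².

9.81e4 N/C

Take a concentric spherical Gaussian surface of radius r = 0.094 m (r < R).
Only the charge within r is enclosed: Q_enc = Q·(r/R)³ = (-1.97 μC)·(0.094 m/0.257 m)³ = -9.639e-8 C.
Since E is radial and uniform over the Gaussian sphere, Φ = E·4πr² = Q_enc/ε₀.
E = k|Q_enc|/r² = (8.99×10^9)(9.639e-8)/(0.094)² = 9.81×10^4 N/C.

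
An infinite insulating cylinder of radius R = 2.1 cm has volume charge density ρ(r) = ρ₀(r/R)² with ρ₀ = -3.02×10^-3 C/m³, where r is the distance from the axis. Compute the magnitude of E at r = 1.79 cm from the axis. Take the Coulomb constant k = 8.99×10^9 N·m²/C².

E = 1.11×10^6 N/C

Coaxial Gaussian cylinder, radius r = 1.79 cm, length L (r < R).
Integrating ρ over the cross-section to radius r: λ_enc = (2πρ₀/R²) ∫₀^r r'^3 dr' = 2πρ₀ r^4/(4·R²) = -1.104×10^-6 C/m.
Gauss's law: E·2πrL = λ_enc L/ε₀.
E = 2k|λ_enc|/r = 2(8.99×10^9)(1.104×10^-6)/(0.0179) = 1.11×10^6 N/C.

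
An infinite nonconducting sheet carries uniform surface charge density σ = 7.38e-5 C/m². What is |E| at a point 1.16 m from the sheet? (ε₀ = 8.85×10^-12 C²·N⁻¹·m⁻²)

Choose a cylindrical pillbox piercing the sheet, end faces (area A) parallel to it.
Only the two end caps contribute flux: Φ = 2EA. With Q_enc = σA, Gauss's law gives E = |σ|/(2ε₀).
E = |σ|/(2ε₀) = (7.38×10^-5)/(2·8.85×10^-12) = 4.17e6 N/C.

E = 4.17×10^6 N/C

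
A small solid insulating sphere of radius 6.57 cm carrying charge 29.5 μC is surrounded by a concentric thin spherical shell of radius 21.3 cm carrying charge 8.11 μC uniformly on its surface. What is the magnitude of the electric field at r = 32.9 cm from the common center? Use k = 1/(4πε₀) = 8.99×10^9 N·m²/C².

E = 3.12×10^6 V/m

By spherical symmetry E is radial; choose a Gaussian sphere of radius r = 32.9 cm (r > 21.3 cm, enclosing both).
Q_enc = (29.5 μC) + (8.11 μC) = 3.761e-5 C.
Gauss's law: E·4πr² = Q_enc/ε₀.
E = k|Q_enc|/r² = (8.99×10^9)(3.761e-5)/(0.329)² = 3.12e6 N/C.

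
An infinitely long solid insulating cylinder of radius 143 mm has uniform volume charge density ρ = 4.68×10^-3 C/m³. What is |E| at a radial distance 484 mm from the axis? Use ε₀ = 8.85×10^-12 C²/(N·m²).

Choose a coaxial cylinder of radius r = 484 mm (arbitrary length L) as the Gaussian surface (r > 143 mm, full cross-section enclosed).
λ_enc = ρ·πR² = (4.68×10^-3)π(0.143)² = 3.007×10^-4 C/m.
Since E is radial and uniform over the curved surface, Φ = E·2πrL = Q_enc/ε₀ = λ_enc L/ε₀.
E = |λ_enc|/(2πε₀r) = (3.007×10^-4)/(2π·8.85×10^-12·0.484) = 1.12×10^7 N/C.

E = 1.12×10^7 N/C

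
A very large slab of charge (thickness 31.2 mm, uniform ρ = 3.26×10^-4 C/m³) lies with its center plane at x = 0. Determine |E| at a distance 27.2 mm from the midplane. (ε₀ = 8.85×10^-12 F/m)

The point |x| = 27.2 mm lies outside the slab (half-thickness 0.0156 m). A symmetric pillbox spanning the full slab encloses Q_enc = ρ·d·A.
Flux = 2EA ⇒ E = |ρ|d/(2ε₀), independent of distance outside.
E = (3.26×10^-4)(0.0312)/(2·8.85×10^-12) = 5.75×10^5 N/C.

E = 5.75e5 V/m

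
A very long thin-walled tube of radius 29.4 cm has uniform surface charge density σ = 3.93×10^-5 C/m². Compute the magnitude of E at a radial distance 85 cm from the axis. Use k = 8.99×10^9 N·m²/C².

By cylindrical symmetry E is radial; use a coaxial Gaussian cylinder of radius 85 cm and length L (r > 29.4 cm).
The whole shell is enclosed: λ_enc = σ·2πR = (3.93e-5)·2π·(0.294) = 7.26×10^-5 C/m.
Since E is radial and uniform over the curved surface, Φ = E·2πrL = Q_enc/ε₀ = λ_enc L/ε₀.
E = 2k|λ_enc|/r = 2(8.99×10^9)(7.26×10^-5)/(0.85) = 1.54×10^6 N/C.

E = 1.54e6 N/C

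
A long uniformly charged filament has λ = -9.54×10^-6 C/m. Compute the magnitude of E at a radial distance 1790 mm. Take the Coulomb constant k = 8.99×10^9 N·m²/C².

Choose a coaxial cylinder of radius r = 1790 mm (arbitrary length L) as the Gaussian surface.
Q_enc = λL, so λ_enc = -9.54×10^-6 C/m.
By Gauss's law (flux through the curved wall only), E·2πrL = λ_enc L/ε₀.
E = 2k|λ_enc|/r = 2(8.99×10^9)(9.54×10^-6)/(1.79) = 9.58×10^4 N/C.

E = 9.58e4 V/m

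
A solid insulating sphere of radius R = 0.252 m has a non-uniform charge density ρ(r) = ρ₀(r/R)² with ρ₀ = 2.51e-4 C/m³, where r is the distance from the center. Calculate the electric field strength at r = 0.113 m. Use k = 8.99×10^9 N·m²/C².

Symmetry ⇒ E = E(r) r̂. Gaussian sphere of radius r = 0.113 m (r < R).
Integrate the density: Q_enc = 4π ∫₀^r ρ₀(r'/R)^2 r'² dr' = 4πρ₀ r^5/(5·R²) = 1.83×10^-7 C.
Since E is radial and uniform over the Gaussian sphere, Φ = E·4πr² = Q_enc/ε₀.
E = k|Q_enc|/r² = (8.99×10^9)(1.83e-7)/(0.113)² = 1.29×10^5 N/C.

|E| = 1.29×10^5 V/m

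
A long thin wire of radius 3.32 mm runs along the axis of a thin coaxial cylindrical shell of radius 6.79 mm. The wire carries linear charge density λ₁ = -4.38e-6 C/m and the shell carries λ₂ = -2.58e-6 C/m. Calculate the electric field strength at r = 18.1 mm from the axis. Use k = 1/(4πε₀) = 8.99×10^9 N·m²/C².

By cylindrical symmetry E is radial; use a coaxial Gaussian cylinder of radius 18.1 mm and length L (r > 6.79 mm, enclosing both).
λ_enc = λ₁ + λ₂ = (-4.38×10^-6) + (-2.58e-6) = -6.96e-6 C/m.
Applying ∮E·dA = Q_enc/ε₀ with the end caps contributing no flux:
E = 2k|λ_enc|/r = 2(8.99×10^9)(6.96×10^-6)/(0.0181) = 6.91e6 N/C.

E = 6.91×10^6 N/C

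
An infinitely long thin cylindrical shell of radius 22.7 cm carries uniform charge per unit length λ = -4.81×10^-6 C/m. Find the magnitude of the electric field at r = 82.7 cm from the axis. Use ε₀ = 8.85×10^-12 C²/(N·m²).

By cylindrical symmetry E is radial; use a coaxial Gaussian cylinder of radius 82.7 cm and length L (r > 22.7 cm).
The full line charge is enclosed: λ_enc = -4.81×10^-6 C/m.
Applying ∮E·dA = Q_enc/ε₀ with the end caps contributing no flux:
E = |λ_enc|/(2πε₀r) = (4.81×10^-6)/(2π·8.85×10^-12·0.827) = 1.05×10^5 N/C.

|E| = 1.05×10^5 N/C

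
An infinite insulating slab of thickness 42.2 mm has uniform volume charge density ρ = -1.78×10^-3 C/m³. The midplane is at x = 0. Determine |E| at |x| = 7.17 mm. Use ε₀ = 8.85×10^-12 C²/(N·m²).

By symmetry E is perpendicular to the slab. A Gaussian pillbox from −7.17 mm to +7.17 mm (face area A) lies entirely within the slab.
Q_enc = ρ·(2x)·A and flux = 2EA, so 2EA = 2ρxA/ε₀ ⇒ E = |ρ|x/ε₀.
E = (1.78×10^-3)(0.00717)/(8.85×10^-12) = 1.44×10^6 N/C.

|E| = 1.44×10^6 N/C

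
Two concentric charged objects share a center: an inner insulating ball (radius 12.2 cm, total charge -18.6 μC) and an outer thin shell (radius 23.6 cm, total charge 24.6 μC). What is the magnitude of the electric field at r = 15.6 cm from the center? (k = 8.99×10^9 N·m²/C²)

6.87×10^6 N/C

By spherical symmetry E is radial; choose a Gaussian sphere of radius r = 15.6 cm (between the bodies, 12.2 cm < r < 23.6 cm).
Only the inner charge is enclosed; the outer shell contributes nothing inside itself. Q_enc = -18.6 μC = -1.86×10^-5 C.
By Gauss's law, ∮E·dA = E·4πr² = Q_enc/ε₀.
E = k|Q_enc|/r² = (8.99×10^9)(1.86×10^-5)/(0.156)² = 6.87×10^6 N/C.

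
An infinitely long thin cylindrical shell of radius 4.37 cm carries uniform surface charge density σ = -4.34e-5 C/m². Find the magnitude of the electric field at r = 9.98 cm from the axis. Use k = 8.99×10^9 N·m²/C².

|E| = 2.15×10^6 N/C

By cylindrical symmetry E is radial; use a coaxial Gaussian cylinder of radius 9.98 cm and length L (r > 4.37 cm).
The whole shell is enclosed: λ_enc = σ·2πR = (-4.34e-5)·2π·(0.0437) = -1.192×10^-5 C/m.
By Gauss's law (flux through the curved wall only), E·2πrL = λ_enc L/ε₀.
E = 2k|λ_enc|/r = 2(8.99×10^9)(1.192e-5)/(0.0998) = 2.15×10^6 N/C.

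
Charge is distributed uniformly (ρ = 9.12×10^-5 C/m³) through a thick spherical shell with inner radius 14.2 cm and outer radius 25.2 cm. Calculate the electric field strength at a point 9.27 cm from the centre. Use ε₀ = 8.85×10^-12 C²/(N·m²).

Use a concentric Gaussian sphere at r = 9.27 cm (r < 14.2 cm, inside the empty cavity).
Q_enc = 0 (all charge lies at larger r); Gauss's law gives E = 0.

|E| = 0 N/C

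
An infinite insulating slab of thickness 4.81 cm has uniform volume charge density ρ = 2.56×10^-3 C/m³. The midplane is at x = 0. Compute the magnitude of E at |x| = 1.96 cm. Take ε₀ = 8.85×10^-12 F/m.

By symmetry E is perpendicular to the slab. A Gaussian pillbox from −1.96 cm to +1.96 cm (face area A) lies entirely within the slab.
Q_enc = ρ·(2x)·A and flux = 2EA, so 2EA = 2ρxA/ε₀ ⇒ E = |ρ|x/ε₀.
E = (2.56×10^-3)(0.0196)/(8.85×10^-12) = 5.67×10^6 N/C.

|E| = 5.67×10^6 N/C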